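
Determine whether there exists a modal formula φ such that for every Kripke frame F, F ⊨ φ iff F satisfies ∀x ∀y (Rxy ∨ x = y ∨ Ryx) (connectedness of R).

If a class were modally definable it would be closed under disjoint unions (Goldblatt–Thomason).
Take 4 disjoint single-world reflexive frames: each is trivially connected, but their disjoint union has 4 worlds with no edge between distinct components, so it is not connected.
So no modal formula (or set of formulas) defines exactly the connected frames.

No — not modally definable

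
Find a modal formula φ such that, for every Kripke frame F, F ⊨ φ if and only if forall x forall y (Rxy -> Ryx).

The condition is symmetry. The B schema s → □◇s defines it.
Suppose s→□◇s is valid. Take Rxy and set V(s)={x}. Then s at x, so □◇s at x, so ◇s at y, so some z with Ryz has s; z=x, i.e. Ryx.

s → □◇s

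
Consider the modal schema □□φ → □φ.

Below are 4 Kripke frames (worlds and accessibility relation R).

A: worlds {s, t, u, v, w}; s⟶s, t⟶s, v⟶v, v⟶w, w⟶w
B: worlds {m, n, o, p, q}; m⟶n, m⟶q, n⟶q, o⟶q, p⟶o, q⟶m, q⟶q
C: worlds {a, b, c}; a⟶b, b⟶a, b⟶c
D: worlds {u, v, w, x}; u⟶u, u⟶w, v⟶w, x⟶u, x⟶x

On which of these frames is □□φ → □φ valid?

Frame correspondent (Sahlqvist): ∀x ∀y (Rxy → ∃z (Rxz ∧ Rzy)) — i.e. density.
A: satisfies the condition.
B: fails — Rpo but no z with Rpz and Rzo.
C: fails — Rab but no z with Raz and Rzb.
D: fails — Rvw but no z with Rvz and Rzw.
Valid on: A.

A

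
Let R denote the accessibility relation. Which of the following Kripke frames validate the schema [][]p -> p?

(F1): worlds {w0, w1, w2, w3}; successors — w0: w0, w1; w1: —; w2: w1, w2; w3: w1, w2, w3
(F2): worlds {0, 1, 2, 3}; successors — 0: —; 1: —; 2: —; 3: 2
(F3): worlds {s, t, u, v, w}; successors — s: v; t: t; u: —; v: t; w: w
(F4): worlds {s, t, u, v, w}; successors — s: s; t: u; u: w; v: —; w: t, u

none

The schema corresponds to a generalized confluence (Geach) condition: forall x exists w (x R^2 w & x = w).
(F1): fails — at w1 but no w with w1R²w and w1=w.
(F2): fails — at 0 but no w with 0R²w and 0=w.
(F3): fails — at s but no w* with sR²w* and s=w*.
(F4): fails — at t but no w* with tR²w* and t=w*.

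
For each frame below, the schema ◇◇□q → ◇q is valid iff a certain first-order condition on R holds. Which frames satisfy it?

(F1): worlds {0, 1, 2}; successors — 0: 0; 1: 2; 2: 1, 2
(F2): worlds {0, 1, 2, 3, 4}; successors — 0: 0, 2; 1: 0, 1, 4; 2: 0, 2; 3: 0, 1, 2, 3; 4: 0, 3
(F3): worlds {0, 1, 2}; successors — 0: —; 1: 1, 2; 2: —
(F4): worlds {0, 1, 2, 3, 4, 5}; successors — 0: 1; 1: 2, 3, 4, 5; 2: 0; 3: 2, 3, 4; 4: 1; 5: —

Frame correspondent (Sahlqvist): ∀x ∀y (xR²y → ∃w (yRw ∧ xRw)) — i.e. a generalized confluence (Geach) condition.
(F1): condition met.
(F2): condition met.
(F3): fails — 1R²2 but no w with 2Rw and 1Rw.
(F4): fails — 0R²2 but no w with 2Rw and 0Rw.
Valid on: (F1), (F2).

(F1), (F2)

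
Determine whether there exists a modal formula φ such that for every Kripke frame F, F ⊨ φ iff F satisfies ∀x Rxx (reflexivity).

Yes: it is reflexivity, defined by the T schema □q → q.
Suppose □q→q is valid. At any x set V(q)={w : Rxw}. Then □q holds at x, so q holds at x, i.e. Rxx.

Definable; □q → q defines it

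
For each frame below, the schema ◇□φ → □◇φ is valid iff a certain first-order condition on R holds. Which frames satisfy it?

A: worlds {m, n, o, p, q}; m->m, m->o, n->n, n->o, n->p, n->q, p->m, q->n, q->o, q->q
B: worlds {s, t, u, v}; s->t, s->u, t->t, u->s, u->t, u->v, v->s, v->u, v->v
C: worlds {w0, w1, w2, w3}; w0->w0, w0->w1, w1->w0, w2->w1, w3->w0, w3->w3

C

Frame correspondent (Sahlqvist): ∀x ∀y ∀z (Rxy ∧ Rxz → ∃w (Ryw ∧ Rzw)) — i.e. convergence.
A: fails — Rmo and Rmo but o and o have no common successor.
B: fails — Ruv and Rut but v and t have no common successor.
C: satisfies the condition.
Valid on: C.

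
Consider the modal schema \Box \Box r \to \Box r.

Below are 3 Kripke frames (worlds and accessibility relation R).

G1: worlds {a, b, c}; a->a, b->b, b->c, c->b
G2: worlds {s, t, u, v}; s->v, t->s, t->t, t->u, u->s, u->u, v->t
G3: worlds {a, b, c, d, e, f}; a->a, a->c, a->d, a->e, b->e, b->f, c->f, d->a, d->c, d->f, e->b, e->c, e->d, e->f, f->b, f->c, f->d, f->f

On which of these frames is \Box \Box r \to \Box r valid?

Frame correspondent (Sahlqvist): \forall x \forall y (Rxy \to \exists z (Rxz \wedge Rzy)) — i.e. density.
G1: satisfies the condition.
G2: fails — Rsv but no z with Rsz and Rzv.
G3: fails — Rbe but no z with Rbz and Rze.

G1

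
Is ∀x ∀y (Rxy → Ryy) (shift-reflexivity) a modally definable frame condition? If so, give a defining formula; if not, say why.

Yes — defined by □(□r → r)

The condition is shift-reflexivity. A defining modal formula is □(□r → r).
Suppose □(□r→r) is valid. Take Rxy and set V(r)={w : Ryw}. Then at y, □r holds; since □(□r→r) at x, □r→r at y, so r at y, i.e. Ryy.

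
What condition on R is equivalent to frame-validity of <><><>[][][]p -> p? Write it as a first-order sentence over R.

This is a Sahlqvist (Geach-type) schema ◇^3□^3p → □^0◇^0p.
First-order correspondent: forall x forall y (x R^3 y -> exists w (y R^3 w & x = w)).

forall x forall y (x R^3 y -> exists w (y R^3 w & x = w))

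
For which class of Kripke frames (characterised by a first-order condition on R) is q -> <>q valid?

This is a form of the T axiom.
Its frame correspondent is reflexivity — forall x Rxx.

reflexivity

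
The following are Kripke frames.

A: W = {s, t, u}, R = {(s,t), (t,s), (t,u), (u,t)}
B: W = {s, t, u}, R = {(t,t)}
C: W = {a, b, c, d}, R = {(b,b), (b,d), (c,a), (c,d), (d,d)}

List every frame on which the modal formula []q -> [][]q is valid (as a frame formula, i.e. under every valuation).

The schema corresponds to transitivity: forall x forall y forall z (Rxy & Ryz -> Rxz).
A: fails — Rtu and Rut but not Rtt.
B: satisfies the condition.
C: satisfies the condition.
Valid on: B, C.

B, C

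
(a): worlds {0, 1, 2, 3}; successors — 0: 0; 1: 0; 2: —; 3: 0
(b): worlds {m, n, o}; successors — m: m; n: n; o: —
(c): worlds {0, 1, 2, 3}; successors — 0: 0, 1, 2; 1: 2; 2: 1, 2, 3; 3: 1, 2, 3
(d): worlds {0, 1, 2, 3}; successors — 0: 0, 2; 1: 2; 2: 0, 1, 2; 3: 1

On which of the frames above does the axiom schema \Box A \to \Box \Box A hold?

(a), (b)

This is the axiom for transitivity; its first-order frame correspondent is \forall x \forall y \forall z (Rxy \wedge Ryz \to Rxz).
(a): satisfies the condition.
(b): satisfies the condition.
(c): fails — R02 and R23 but not R03.
(d): fails — R02 and R21 but not R01.
Valid on: (a), (b).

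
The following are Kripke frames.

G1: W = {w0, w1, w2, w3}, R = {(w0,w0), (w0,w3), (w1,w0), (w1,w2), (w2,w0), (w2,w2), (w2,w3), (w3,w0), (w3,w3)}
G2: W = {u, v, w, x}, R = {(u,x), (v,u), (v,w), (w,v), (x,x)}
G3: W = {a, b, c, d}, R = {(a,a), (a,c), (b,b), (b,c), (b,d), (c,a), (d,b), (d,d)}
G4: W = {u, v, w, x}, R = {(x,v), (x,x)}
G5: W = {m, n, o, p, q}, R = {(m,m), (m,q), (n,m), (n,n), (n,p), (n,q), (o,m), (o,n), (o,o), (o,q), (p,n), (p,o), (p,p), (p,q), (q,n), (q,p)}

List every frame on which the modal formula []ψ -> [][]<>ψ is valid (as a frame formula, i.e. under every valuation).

G1

The schema corresponds to a generalized confluence (Geach) condition: forall x forall z (x R^2 z -> exists w (xRw & zRw)).
G1: ✓.
G2: fails — vR²x but no t with vRt and xRt.
G3: fails — bR²c but no w with bRw and cRw.
G4: fails — xR²v but no t with xRt and vRt.
G5: fails — mR²q but no w with mRw and qRw.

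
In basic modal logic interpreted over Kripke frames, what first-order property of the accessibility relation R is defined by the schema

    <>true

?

seriality: forall x exists y Rxy

◇⊤ holds at w iff w has a successor, so frame-validity of ◇⊤ is exactly seriality. Equivalently via □q → ◇q:
Suppose □q→◇q is valid. At any x set V(q)=W. Then □q at x, so ◇q at x, so x has a successor.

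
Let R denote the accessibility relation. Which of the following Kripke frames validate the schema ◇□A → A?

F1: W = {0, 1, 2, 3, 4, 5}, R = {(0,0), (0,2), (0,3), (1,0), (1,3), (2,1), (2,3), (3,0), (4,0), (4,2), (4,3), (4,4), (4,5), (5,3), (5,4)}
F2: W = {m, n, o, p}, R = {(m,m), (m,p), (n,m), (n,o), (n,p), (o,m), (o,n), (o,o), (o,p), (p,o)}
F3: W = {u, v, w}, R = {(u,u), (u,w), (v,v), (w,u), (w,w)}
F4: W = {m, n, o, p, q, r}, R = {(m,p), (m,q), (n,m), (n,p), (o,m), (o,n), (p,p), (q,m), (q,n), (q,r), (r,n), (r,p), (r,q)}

Frame correspondent (Sahlqvist): ∀x ∀y (Rxy → Ryx) — i.e. symmetry.
F1: fails — R10 but not R01.
F2: fails — Rom but not Rmo.
F3: satisfies the condition.
F4: fails — Rom but not Rmo.

F3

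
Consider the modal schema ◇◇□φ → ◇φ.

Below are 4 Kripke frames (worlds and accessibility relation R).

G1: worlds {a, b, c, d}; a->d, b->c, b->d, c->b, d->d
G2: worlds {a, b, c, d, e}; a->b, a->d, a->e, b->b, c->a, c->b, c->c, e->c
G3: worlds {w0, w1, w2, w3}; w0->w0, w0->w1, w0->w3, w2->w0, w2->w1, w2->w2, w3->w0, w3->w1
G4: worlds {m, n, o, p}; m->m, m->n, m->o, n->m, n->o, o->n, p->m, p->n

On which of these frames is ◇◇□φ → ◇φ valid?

none

The schema corresponds to a generalized confluence (Geach) condition: ∀x ∀y (xR²y → ∃w (yRw ∧ xRw)).
G1: fails — cR²d but no w with dRw and cRw.
G2: fails — cR²d but no w with dRw and cRw.
G3: fails — w0R²w1 but no w with w1Rw and w0Rw.
G4: fails — nR²o but no w with oRw and nRw.
Valid on no frame.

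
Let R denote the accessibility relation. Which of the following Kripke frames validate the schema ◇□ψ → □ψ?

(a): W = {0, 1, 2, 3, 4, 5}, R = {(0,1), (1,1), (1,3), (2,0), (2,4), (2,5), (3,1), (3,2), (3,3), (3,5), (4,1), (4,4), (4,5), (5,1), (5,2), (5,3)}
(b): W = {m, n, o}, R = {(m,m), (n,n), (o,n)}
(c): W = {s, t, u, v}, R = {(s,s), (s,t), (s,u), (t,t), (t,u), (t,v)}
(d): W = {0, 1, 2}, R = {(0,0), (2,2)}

The schema corresponds to the Euclidean property: ∀x ∀y ∀z (Rxy ∧ Rxz → Ryz).
(a): fails — R25 and R25 but not R55.
(b): holds.
(c): fails — Rsu and Rsu but not Ruu.
(d): holds.

(b), (d)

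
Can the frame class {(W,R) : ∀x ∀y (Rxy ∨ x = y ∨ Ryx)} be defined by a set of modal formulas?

Not modally definable

Modal frame validity is preserved under disjoint unions.
Take 4 disjoint single-world reflexive frames: each is trivially connected, but their disjoint union has 4 worlds with no edge between distinct components, so it is not connected.
So no modal formula (or set of formulas) defines exactly the connected frames.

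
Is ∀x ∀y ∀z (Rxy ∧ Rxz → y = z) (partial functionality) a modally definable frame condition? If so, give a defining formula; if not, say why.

Yes, by ◇r → □r

The condition is partial functionality. A defining modal formula is ◇r → □r.
Suppose ◇r→□r is valid. Take Rxy, Rxz and set V(r)={y}. Then ◇r at x, so □r at x, so r at z, i.e. z=y.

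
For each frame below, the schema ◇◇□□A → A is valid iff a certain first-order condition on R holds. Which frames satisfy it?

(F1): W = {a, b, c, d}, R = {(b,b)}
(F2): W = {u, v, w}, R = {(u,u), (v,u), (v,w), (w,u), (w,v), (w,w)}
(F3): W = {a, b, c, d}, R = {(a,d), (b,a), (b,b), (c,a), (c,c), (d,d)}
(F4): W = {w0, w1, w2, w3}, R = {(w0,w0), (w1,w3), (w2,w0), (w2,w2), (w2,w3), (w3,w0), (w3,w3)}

The schema corresponds to a generalized confluence (Geach) condition: ∀x ∀y (xR²y → ∃w (yR²w ∧ x = w)).
(F1): ✓.
(F2): fails — vR²u but no t with uR²t and v=t.
(F3): fails — aR²d but no w with dR²w and a=w.
(F4): fails — w1R²w0 but no w with w0R²w and w1=w.

(F1)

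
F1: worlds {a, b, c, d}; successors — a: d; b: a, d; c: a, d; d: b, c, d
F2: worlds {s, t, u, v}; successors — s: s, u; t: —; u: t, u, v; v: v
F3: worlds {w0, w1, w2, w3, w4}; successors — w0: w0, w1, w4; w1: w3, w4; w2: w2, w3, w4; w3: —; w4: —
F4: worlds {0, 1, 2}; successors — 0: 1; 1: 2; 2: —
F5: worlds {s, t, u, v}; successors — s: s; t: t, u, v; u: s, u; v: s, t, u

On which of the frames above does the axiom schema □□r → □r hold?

This is the axiom for density; its first-order frame correspondent is ∀x ∀y (Rxy → ∃z (Rxz ∧ Rzy)).
F1: fails — Rba but no z with Rbz and Rza.
F2: satisfies the condition.
F3: fails — Rw1w3 but no z with Rw1z and Rzw3.
F4: fails — R12 but no z with R1z and Rz2.
F5: satisfies the condition.

F2, F5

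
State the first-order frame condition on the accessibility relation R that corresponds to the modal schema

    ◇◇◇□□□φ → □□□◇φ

∀x ∀y ∀z ((xR³y ∧ xR³z) → ∃w (yR³w ∧ zRw))

This is a Sahlqvist (Geach-type) schema ◇^3□^3φ → □^3◇^1φ.
Minimal-valuation argument: fix x; take any y with xR^3y and any z with xR^3z. Set V(φ) to the set of worlds R-reachable from y in exactly 3 steps. Then □^3φ holds at y, so the antecedent holds at x; validity forces ◇^1φ at z, giving a w with zR^1w and yR^3w.
First-order correspondent: ∀x ∀y ∀z ((xR³y ∧ xR³z) → ∃w (yR³w ∧ zRw)).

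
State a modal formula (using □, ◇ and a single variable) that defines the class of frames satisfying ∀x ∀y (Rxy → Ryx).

The condition is symmetry. The B schema ψ → □◇ψ defines it.
Suppose ψ→□◇ψ is valid. Take Rxy and set V(ψ)={x}. Then ψ at x, so □◇ψ at x, so ◇ψ at y, so some z with Ryz has ψ; z=x, i.e. Ryx.

ψ → □◇ψ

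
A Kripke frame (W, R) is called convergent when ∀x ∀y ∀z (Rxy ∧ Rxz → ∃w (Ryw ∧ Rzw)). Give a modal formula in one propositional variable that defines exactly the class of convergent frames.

◇□q → □◇q

This is convergence; the standard corresponding axiom is .2: ◇□q → □◇q.
Suppose ◇□q→□◇q is valid. Take Rxy, Rxz and set V(q)={w : Ryw}. Then □q at y so ◇□q at x, so □◇q at x, so ◇q at z, giving w with Rzw and Ryw.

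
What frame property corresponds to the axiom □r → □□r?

Suppose □r→□□r is valid. Take Rxy, Ryz and set V(r)={w : Rxw}. Then □r at x, so □□r at x, so □r at y, so r at z, i.e. Rxz.
Conversely, on a frame with transitivity the schema holds at every world under every valuation.
Frame condition: ∀x ∀y ∀z (Rxy ∧ Ryz → Rxz).

transitivity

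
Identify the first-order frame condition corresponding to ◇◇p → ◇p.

This is a form of the 4 axiom.
Its frame correspondent is transitivity — ∀x ∀y ∀z (Rxy ∧ Ryz → Rxz).

transitivity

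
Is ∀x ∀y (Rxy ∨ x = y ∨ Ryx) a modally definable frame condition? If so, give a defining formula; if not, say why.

Any modally definable frame class is closed under disjoint unions.
Take 4 disjoint single-world reflexive frames: each is trivially connected, but their disjoint union has 4 worlds with no edge between distinct components, so it is not connected.
So the class is not modally definable.

No — not modally definable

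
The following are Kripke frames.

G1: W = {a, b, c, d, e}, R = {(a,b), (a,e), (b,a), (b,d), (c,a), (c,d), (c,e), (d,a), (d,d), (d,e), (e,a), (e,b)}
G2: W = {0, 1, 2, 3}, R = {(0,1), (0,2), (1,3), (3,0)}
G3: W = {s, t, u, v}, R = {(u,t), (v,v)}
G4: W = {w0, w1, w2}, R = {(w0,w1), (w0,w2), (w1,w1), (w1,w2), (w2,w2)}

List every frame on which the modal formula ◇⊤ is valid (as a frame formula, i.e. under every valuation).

G1, G4

The schema corresponds to seriality: ∀x ∃y Rxy.
G1: satisfies the condition.
G2: fails — world 2 has no successor.
G3: fails — world s has no successor.
G4: satisfies the condition.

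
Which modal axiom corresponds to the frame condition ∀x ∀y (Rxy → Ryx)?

A defining formula is s → □◇s (the B axiom).

s → □◇s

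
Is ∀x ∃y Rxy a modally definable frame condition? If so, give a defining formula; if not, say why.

The condition is seriality. A defining modal formula is □q → ◇q.
Suppose □q→◇q is valid. At any x set V(q)=W. Then □q at x, so ◇q at x, so x has a successor.

Yes, by □q → ◇q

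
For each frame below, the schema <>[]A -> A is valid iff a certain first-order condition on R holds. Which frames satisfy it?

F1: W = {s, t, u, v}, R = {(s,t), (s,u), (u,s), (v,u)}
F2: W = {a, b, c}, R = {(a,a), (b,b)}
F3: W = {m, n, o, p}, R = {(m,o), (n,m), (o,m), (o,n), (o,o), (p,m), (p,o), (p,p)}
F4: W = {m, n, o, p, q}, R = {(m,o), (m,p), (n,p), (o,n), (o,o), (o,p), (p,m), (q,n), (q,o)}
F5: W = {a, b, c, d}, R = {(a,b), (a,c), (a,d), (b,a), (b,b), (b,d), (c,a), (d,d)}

F2

This is the axiom for symmetry; its first-order frame correspondent is forall x forall y (Rxy -> Ryx).
F1: fails — Rvu but not Ruv.
F2: condition met.
F3: fails — Ron but not Rno.
F4: fails — Ron but not Rno.
F5: fails — Rad but not Rda.
Valid on: F2.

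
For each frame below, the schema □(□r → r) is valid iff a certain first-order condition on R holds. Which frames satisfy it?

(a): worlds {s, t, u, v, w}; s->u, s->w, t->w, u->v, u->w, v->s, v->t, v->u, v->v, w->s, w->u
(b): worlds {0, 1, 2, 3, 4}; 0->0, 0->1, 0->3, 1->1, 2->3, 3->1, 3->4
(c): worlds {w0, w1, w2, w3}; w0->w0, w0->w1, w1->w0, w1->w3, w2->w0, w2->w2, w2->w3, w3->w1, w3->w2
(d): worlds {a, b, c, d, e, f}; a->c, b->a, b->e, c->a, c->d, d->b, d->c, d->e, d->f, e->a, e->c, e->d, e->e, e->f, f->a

This is the axiom for shift-reflexivity; its first-order frame correspondent is ∀x ∀y (Rxy → Ryy).
(a): fails — Ruw but not Rww.
(b): fails — R34 but not R44.
(c): fails — Rw3w1 but not Rw1w1.
(d): fails — Rcd but not Rdd.
Valid on no frame.

none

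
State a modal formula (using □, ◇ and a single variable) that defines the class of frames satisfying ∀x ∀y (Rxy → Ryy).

□(□q → q)

The condition is shift-reflexivity. The T□ schema □(□q → q) defines it.
Suppose □(□q→q) is valid. Take Rxy and set V(q)={w : Ryw}. Then at y, □q holds; since □(□q→q) at x, □q→q at y, so q at y, i.e. Ryy.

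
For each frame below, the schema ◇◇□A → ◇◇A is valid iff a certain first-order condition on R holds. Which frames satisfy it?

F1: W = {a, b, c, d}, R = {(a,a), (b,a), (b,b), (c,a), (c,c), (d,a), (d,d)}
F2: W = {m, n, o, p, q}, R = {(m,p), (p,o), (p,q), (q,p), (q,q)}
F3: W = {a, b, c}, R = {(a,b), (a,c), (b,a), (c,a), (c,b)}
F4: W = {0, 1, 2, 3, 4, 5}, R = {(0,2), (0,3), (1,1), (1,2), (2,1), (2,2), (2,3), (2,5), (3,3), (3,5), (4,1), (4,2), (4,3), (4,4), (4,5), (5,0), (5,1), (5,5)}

Frame correspondent (Sahlqvist): ∀x ∀y (xR²y → ∃w (yRw ∧ xR²w)) — i.e. a generalized confluence (Geach) condition.
F1: satisfies the condition.
F2: fails — mR²o but no w with oRw and mR²w.
F3: fails — bR²b but no w with bRw and bR²w.
F4: satisfies the condition.

F1, F4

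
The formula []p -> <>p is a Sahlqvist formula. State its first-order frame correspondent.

Suppose □p→◇p is valid. At any x set V(p)=W. Then □p at x, so ◇p at x, so x has a successor.
The converse is a direct semantic check.
So the correspondent is seriality.

seriality: forall x exists y Rxy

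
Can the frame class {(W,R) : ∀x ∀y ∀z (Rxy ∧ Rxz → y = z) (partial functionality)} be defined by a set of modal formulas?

This is a Sahlqvist condition; the CD axiom ◇p → □p defines it.
Suppose ◇p→□p is valid. Take Rxy, Rxz and set V(p)={y}. Then ◇p at x, so □p at x, so p at z, i.e. z=y.

Yes — defined by ◇p → □p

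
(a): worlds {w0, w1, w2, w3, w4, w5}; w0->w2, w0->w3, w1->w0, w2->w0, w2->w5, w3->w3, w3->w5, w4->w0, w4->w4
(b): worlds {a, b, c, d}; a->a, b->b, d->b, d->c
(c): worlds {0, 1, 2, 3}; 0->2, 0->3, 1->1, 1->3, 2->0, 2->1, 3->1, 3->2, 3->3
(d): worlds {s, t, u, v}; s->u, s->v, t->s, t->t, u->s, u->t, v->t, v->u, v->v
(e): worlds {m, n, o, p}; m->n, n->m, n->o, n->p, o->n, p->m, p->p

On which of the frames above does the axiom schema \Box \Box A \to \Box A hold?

(d)

The schema corresponds to density: \forall x \forall y (Rxy \to \exists z (Rxz \wedge Rzy)).
(a): fails — Rw1w0 but no z with Rw1z and Rzw0.
(b): fails — Rdc but no z with Rdz and Rzc.
(c): fails — R20 but no z with R2z and Rz0.
(d): satisfies the condition.
(e): fails — Ron but no z with Roz and Rzn.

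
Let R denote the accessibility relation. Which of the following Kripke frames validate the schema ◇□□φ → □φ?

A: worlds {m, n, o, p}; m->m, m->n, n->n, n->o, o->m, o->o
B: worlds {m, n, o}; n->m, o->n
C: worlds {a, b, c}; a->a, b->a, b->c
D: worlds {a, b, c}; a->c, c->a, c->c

This is the axiom for a generalized confluence (Geach) condition; its first-order frame correspondent is ∀x ∀y ∀z ((xRy ∧ xRz) → ∃w (yR²w ∧ z = w)).
A: condition met.
B: fails — nRm, nRm but no w with mR²w and m=w.
C: fails — bRa, bRc but no w with aR²w and c=w.
D: condition met.

A, D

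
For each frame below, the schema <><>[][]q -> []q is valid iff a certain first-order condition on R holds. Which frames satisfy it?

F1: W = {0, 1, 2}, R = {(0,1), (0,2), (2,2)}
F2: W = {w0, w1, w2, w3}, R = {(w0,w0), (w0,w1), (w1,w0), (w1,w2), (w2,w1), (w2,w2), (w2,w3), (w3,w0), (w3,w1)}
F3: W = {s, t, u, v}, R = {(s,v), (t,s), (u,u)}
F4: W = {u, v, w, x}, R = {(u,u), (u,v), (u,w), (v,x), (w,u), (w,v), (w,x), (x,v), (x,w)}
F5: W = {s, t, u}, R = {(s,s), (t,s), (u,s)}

This is the axiom for a generalized confluence (Geach) condition; its first-order frame correspondent is forall x forall y forall z ((x R^2 y & xRz) -> exists w (y R^2 w & z = w)).
F1: fails — 0R²2, 0R1 but no w with 2R²w and 1=w.
F2: fails — w2R²w0, w2Rw3 but no w with w0R²w and w3=w.
F3: fails — tR²v, tRs but no w with vR²w and s=w.
F4: fails — uR²v, uRu but no t with vR²t and u=t.
F5: holds.
Valid on: F5.

F5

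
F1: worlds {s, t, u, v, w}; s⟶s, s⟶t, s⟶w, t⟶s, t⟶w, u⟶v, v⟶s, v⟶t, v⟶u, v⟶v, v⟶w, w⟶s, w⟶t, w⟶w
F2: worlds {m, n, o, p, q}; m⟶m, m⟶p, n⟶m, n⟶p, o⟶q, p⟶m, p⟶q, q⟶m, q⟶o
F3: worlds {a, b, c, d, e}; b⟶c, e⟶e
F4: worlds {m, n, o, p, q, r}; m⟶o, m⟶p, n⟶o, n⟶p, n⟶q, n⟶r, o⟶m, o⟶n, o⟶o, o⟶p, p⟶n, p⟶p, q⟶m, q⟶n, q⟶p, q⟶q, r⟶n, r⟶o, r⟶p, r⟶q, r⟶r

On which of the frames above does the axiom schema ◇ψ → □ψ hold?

This is the axiom for partial functionality; its first-order frame correspondent is ∀x ∀y ∀z (Rxy ∧ Rxz → y = z).
F1: fails — s sees both s and t.
F2: fails — m sees both m and p.
F3: ✓.
F4: fails — m sees both o and p.

F3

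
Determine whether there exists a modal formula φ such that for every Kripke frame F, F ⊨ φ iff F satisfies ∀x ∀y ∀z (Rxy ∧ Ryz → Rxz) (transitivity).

Yes: it is transitivity, defined by the 4 schema □q → □□q.
Suppose □q→□□q is valid. Take Rxy, Ryz and set V(q)={w : Rxw}. Then □q at x, so □□q at x, so □q at y, so q at z, i.e. Rxz.

Definable; □q → □□q defines it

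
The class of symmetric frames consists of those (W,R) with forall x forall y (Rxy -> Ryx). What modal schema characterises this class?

s → □◇s

A defining formula is s → □◇s (the B axiom).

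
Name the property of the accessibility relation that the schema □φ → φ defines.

Suppose □φ→φ is valid. At any x set V(φ)={w : Rxw}. Then □φ holds at x, so φ holds at x, i.e. Rxx.

reflexivity: ∀x Rxx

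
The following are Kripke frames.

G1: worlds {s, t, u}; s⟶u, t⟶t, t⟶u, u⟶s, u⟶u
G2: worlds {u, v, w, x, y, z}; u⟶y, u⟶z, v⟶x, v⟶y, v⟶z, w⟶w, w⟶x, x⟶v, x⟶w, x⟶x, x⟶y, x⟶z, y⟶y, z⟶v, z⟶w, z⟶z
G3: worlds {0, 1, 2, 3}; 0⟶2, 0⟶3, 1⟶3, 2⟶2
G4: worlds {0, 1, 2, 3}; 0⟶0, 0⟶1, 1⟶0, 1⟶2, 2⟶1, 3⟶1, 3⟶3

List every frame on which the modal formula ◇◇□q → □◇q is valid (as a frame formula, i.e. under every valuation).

This is the axiom for a generalized confluence (Geach) condition; its first-order frame correspondent is ∀x ∀y ∀z ((xR²y ∧ xRz) → ∃w (yRw ∧ zRw)).
G1: holds.
G2: fails — uR²w, uRy but no t with wRt and yRt.
G3: fails — 0R²2, 0R3 but no w with 2Rw and 3Rw.
G4: fails — 0R²2, 0R1 but no w with 2Rw and 1Rw.
Valid on: G1.

G1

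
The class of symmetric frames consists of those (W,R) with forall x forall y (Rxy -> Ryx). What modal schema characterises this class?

s → □◇s

A defining formula is s → □◇s (the B axiom).
Suppose s→□◇s is valid. Take Rxy and set V(s)={x}. Then s at x, so □◇s at x, so ◇s at y, so some z with Ryz has s; z=x, i.e. Ryx.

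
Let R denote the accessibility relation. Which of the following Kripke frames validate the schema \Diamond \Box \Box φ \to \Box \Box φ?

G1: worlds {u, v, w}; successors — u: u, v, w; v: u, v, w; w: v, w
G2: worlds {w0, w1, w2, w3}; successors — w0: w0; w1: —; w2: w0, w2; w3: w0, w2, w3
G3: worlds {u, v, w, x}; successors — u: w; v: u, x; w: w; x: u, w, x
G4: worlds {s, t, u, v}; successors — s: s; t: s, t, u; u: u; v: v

This is the axiom for a generalized confluence (Geach) condition; its first-order frame correspondent is \forall x \forall y \forall z ((xRy \wedge x R^2 z) \to \exists w (y R^2 w \wedge z = w)).
G1: ✓.
G2: fails — w2Rw0, w2R²w2 but no w with w0R²w and w2=w.
G3: fails — vRu, vR²u but no t with uR²t and u=t.
G4: fails — tRs, tR²t but no w with sR²w and t=w.
Valid on: G1.

G1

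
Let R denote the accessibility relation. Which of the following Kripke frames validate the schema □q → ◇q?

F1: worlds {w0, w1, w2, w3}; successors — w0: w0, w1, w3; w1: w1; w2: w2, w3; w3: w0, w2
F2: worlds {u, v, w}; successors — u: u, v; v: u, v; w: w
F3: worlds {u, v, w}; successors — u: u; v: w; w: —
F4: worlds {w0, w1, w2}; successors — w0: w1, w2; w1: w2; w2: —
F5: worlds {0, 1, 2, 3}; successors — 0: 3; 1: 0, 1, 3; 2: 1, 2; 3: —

F1, F2

Frame correspondent (Sahlqvist): ∀x ∃y Rxy — i.e. seriality.
F1: satisfies the condition.
F2: satisfies the condition.
F3: fails — world w has no successor.
F4: fails — world w2 has no successor.
F5: fails — world 3 has no successor.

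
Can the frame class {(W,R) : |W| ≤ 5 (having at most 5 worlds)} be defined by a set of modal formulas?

Any modally definable frame class is closed under disjoint unions.
Any modal formula valid on each of 6 disjoint one-world frames is valid on their disjoint union (validity is preserved under disjoint unions). Each one-world frame has |W|=1≤5, but the union has |W|=6.
So no modal formula (or set of formulas) defines exactly the |W|≤5 frames.

No — not modally definable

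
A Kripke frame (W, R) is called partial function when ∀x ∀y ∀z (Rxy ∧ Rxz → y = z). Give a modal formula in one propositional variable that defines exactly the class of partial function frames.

◇p → □p

This is partial functionality; the standard corresponding axiom is CD: ◇p → □p.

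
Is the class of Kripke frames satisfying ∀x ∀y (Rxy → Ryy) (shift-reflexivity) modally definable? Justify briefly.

The condition is shift-reflexivity. A defining modal formula is □(□p → p).
Suppose □(□p→p) is valid. Take Rxy and set V(p)={w : Ryw}. Then at y, □p holds; since □(□p→p) at x, □p→p at y, so p at y, i.e. Ryy.

Yes — defined by □(□p → p)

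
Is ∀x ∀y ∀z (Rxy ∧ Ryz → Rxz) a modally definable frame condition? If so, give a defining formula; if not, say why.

Definable; □r → □□r defines it

The condition is transitivity. A defining modal formula is □r → □□r.
Suppose □r→□□r is valid. Take Rxy, Ryz and set V(r)={w : Rxw}. Then □r at x, so □□r at x, so □r at y, so r at z, i.e. Rxz.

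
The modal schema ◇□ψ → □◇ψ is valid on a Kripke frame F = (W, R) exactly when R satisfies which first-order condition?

This schema is the .2 axiom.
Its frame correspondent is convergence — ∀x ∀y ∀z (Rxy ∧ Rxz → ∃w (Ryw ∧ Rzw)).

Convergence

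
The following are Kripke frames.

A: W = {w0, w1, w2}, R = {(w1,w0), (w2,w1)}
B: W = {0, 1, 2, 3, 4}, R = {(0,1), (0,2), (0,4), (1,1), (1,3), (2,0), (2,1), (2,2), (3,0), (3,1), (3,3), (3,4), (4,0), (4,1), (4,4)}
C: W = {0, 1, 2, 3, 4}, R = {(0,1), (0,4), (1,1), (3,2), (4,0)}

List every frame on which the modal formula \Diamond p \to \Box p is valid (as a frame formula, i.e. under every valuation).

Frame correspondent (Sahlqvist): \forall x \forall y \forall z (Rxy \wedge Rxz \to y = z) — i.e. partial functionality.
A: ✓.
B: fails — 0 sees both 1 and 2.
C: fails — 0 sees both 1 and 4.

A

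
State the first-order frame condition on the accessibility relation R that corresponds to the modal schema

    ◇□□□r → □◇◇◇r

This is a Sahlqvist (Geach-type) schema ◇^1□^3r → □^1◇^3r.
Minimal-valuation argument: fix x; take any y with xR^1y and any z with xR^1z. Set V(r) to the set of worlds R-reachable from y in exactly 3 steps. Then □^3r holds at y, so the antecedent holds at x; validity forces ◇^3r at z, giving a w with zR^3w and yR^3w.
First-order correspondent: ∀x ∀y ∀z ((xRy ∧ xRz) → ∃w (yR³w ∧ zR³w)).

∀x ∀y ∀z ((xRy ∧ xRz) → ∃w (yR³w ∧ zR³w))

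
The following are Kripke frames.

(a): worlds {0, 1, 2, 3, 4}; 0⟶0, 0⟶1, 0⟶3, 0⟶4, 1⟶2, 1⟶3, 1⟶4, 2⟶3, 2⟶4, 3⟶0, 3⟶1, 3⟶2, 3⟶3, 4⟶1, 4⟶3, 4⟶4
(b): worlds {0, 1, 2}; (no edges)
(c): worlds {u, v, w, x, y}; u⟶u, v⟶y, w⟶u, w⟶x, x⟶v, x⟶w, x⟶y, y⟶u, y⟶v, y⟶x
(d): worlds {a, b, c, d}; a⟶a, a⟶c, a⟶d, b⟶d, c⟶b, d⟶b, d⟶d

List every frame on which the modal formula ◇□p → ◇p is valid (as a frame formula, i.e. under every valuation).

(a), (b)

Frame correspondent (Sahlqvist): ∀x ∀y (xRy → ∃w (yRw ∧ xRw)) — i.e. a generalized confluence (Geach) condition.
(a): ✓.
(b): ✓.
(c): fails — vRy but no t with yRt and vRt.
(d): fails — aRc but no w with cRw and aRw.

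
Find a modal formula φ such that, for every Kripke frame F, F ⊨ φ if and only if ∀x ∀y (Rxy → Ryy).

The condition is shift-reflexivity. The T□ schema □(□s → s) defines it.
Suppose □(□s→s) is valid. Take Rxy and set V(s)={w : Ryw}. Then at y, □s holds; since □(□s→s) at x, □s→s at y, so s at y, i.e. Ryy.

□(□s → s)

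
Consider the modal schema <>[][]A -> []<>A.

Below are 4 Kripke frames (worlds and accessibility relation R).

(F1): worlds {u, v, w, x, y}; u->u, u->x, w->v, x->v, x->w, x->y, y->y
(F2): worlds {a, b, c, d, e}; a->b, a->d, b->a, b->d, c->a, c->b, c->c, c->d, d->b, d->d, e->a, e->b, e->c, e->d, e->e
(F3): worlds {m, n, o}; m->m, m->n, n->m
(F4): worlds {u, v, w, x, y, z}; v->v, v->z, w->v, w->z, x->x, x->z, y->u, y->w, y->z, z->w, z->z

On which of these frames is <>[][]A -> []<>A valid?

(F2), (F3)

The schema corresponds to a generalized confluence (Geach) condition: forall x forall y forall z ((xRy & xRz) -> exists w (y R^2 w & zRw)).
(F1): fails — uRx, uRu but no t with xR²t and uRt.
(F2): holds.
(F3): holds.
(F4): fails — yRu, yRu but no t with uR²t and uRt.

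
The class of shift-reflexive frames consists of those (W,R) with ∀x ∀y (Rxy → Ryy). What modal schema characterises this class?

A defining formula is □(□q → q) (the T□ axiom).
Suppose □(□q→q) is valid. Take Rxy and set V(q)={w : Ryw}. Then at y, □q holds; since □(□q→q) at x, □q→q at y, so q at y, i.e. Ryy.

□(□q → q)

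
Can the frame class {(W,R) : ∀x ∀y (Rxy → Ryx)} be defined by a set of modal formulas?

Yes, by r → □◇r

The condition is symmetry. A defining modal formula is r → □◇r.
Suppose r→□◇r is valid. Take Rxy and set V(r)={x}. Then r at x, so □◇r at x, so ◇r at y, so some z with Ryz has r; z=x, i.e. Ryx.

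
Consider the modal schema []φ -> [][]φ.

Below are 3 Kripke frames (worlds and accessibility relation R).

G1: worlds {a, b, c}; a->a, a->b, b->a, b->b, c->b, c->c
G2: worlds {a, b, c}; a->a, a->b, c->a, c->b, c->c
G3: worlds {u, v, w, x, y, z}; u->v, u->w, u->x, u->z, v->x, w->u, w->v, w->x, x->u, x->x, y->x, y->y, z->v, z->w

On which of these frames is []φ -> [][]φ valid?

This is the axiom for transitivity; its first-order frame correspondent is forall x forall y forall z (Rxy & Ryz -> Rxz).
G1: fails — Rcb and Rba but not Rca.
G2: condition met.
G3: fails — Ryx and Rxu but not Ryu.

G2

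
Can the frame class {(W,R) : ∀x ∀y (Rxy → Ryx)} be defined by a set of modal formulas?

Yes: it is symmetry, defined by the B schema q → □◇q.
Suppose q→□◇q is valid. Take Rxy and set V(q)={x}. Then q at x, so □◇q at x, so ◇q at y, so some z with Ryz has q; z=x, i.e. Ryx.

Yes, by q → □◇q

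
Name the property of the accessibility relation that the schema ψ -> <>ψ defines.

reflexivity: forall x Rxx

Replacing ψ by ¬ψ and contraposing gives the equivalent schema □ψ → ψ.
Suppose □ψ→ψ is valid. At any x set V(ψ)={w : Rxw}. Then □ψ holds at x, so ψ holds at x, i.e. Rxx.
Conversely, any frame satisfying forall x Rxx validates the schema.
Frame condition: forall x Rxx.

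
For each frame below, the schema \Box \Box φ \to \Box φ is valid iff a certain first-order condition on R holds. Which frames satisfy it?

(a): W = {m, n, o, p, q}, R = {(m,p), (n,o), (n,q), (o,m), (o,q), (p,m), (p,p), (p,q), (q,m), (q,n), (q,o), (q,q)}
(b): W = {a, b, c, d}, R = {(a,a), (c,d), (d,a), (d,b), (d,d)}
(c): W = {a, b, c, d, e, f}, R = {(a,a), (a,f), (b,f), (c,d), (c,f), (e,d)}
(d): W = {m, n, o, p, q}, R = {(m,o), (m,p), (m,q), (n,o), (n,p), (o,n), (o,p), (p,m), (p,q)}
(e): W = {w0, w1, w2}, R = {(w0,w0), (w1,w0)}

The schema corresponds to density: \forall x \forall y (Rxy \to \exists z (Rxz \wedge Rzy)).
(a): satisfies the condition.
(b): satisfies the condition.
(c): fails — Rcd but no z with Rcz and Rzd.
(d): fails — Ron but no z with Roz and Rzn.
(e): satisfies the condition.

(a), (b), (e)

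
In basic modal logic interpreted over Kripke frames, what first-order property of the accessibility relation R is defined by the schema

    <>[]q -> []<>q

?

Suppose ◇□q→□◇q is valid. Take Rxy, Rxz and set V(q)={w : Ryw}. Then □q at y so ◇□q at x, so □◇q at x, so ◇q at z, giving w with Rzw and Ryw.

Convergence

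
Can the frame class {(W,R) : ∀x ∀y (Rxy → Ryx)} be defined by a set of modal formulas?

The condition is symmetry. A defining modal formula is r → □◇r.
Suppose r→□◇r is valid. Take Rxy and set V(r)={x}. Then r at x, so □◇r at x, so ◇r at y, so some z with Ryz has r; z=x, i.e. Ryx.

Yes, by r → □◇r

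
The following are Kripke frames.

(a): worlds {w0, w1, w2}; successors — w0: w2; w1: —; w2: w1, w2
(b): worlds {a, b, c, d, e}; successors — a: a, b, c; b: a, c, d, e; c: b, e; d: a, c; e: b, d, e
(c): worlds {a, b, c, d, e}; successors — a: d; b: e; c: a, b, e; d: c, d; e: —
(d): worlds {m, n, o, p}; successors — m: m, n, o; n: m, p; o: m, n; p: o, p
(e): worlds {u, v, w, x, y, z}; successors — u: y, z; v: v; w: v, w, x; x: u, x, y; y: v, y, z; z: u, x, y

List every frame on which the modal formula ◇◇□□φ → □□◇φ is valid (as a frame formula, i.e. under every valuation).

(b), (d)

The schema corresponds to a generalized confluence (Geach) condition: ∀x ∀y ∀z ((xR²y ∧ xR²z) → ∃w (yR²w ∧ zRw)).
(a): fails — w0R²w1, w0R²w1 but no w with w1R²w and w1Rw.
(b): ✓.
(c): fails — cR²d, cR²e but no w with dR²w and eRw.
(d): ✓.
(e): fails — uR²v, uR²u but no t with vR²t and uRt.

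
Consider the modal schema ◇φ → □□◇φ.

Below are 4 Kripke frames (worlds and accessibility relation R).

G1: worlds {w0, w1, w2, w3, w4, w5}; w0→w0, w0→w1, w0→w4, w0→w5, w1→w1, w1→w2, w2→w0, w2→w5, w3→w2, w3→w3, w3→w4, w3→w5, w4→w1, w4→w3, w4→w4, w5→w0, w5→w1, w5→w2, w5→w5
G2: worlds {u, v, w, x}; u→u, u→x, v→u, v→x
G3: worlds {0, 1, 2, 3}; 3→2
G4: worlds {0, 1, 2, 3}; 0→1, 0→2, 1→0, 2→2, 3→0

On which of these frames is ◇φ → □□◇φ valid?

G3

The schema corresponds to a generalized confluence (Geach) condition: ∀x ∀y ∀z ((xRy ∧ xR²z) → ∃w (y = w ∧ zRw)).
G1: fails — w0Rw0, w0R²w1 but no w with w0=w and w1Rw.
G2: fails — uRu, uR²x but no t with u=t and xRt.
G3: ✓.
G4: fails — 0R1, 0R²2 but no w with 1=w and 2Rw.
Valid on: G3.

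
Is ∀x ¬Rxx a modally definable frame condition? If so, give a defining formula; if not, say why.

Any modally definable frame class is closed under surjective bounded morphisms.
The 2-cycle (worlds a,b with a→b→a) is irreflexive, and the map sending every world to a single reflexive point • is a surjective bounded morphism (forth: every edge maps to (•,•); back: every world has a successor). So any modal formula valid on the 2-cycle is also valid on the reflexive point, which is not irreflexive.
Hence irreflexivity is not modally definable.

Not modally definable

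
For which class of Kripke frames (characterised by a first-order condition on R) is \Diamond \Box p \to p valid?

This schema is equivalent to the B axiom p → □◇p.
It corresponds to symmetry: \forall x \forall y (Rxy \to Ryx).

symmetry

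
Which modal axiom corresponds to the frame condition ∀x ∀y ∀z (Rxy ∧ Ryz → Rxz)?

The condition is transitivity. The 4 schema □p → □□p defines it.

□p → □□p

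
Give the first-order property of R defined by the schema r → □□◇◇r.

This is a Sahlqvist (Geach-type) schema ◇^0□^0r → □^2◇^2r.
First-order correspondent: ∀x ∀z (xR²z → ∃w (x = w ∧ zR²w)).

∀x ∀z (xR²z → ∃w (x = w ∧ zR²w))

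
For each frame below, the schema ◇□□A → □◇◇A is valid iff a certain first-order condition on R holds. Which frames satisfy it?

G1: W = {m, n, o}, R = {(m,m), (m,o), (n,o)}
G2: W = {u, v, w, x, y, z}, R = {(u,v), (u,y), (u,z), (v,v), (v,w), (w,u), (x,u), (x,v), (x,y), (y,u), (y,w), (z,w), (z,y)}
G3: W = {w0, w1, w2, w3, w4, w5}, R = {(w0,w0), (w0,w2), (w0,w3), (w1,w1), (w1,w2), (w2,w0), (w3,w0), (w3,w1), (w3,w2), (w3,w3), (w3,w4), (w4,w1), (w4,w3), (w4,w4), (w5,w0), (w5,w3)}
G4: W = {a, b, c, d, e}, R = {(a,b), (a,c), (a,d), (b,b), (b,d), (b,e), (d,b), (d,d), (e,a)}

This is the axiom for a generalized confluence (Geach) condition; its first-order frame correspondent is ∀x ∀y ∀z ((xRy ∧ xRz) → ∃w (yR²w ∧ zR²w)).
G1: fails — mRm, mRo but no w with mR²w and oR²w.
G2: condition met.
G3: condition met.
G4: fails — aRb, aRc but no w with bR²w and cR²w.

G2, G3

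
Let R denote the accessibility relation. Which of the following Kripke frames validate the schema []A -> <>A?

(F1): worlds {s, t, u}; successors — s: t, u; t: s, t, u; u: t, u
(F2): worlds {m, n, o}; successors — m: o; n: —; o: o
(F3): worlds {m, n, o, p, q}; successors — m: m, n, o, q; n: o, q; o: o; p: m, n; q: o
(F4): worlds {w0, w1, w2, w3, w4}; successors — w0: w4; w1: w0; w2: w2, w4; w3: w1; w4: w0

(F1), (F3), (F4)

This is the axiom for seriality; its first-order frame correspondent is forall x exists y Rxy.
(F1): condition met.
(F2): fails — world n has no successor.
(F3): condition met.
(F4): condition met.
Valid on: (F1), (F3), (F4).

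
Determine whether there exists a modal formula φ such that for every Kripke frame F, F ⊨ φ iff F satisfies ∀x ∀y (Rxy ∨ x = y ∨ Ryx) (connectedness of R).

Modal frame validity is preserved under disjoint unions.
Take 2 disjoint single-world reflexive frames: each is trivially connected, but their disjoint union has 2 worlds with no edge between distinct components, so it is not connected.
So no modal formula (or set of formulas) defines exactly the connected frames.

Not modally definable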